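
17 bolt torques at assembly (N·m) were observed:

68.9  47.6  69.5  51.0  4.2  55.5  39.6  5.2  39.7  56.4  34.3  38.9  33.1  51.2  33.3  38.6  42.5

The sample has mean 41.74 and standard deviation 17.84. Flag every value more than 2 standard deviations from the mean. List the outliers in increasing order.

Cutoffs at x̄ ± 2s: 41.74 ± 2·17.84 = [6.06, 77.42].
4.2: z = -2.10, |z| > 2 → outlier.
5.2: z = -2.05, |z| > 2 → outlier.
Every other value lies within [6.06, 77.42].

4.2, 5.2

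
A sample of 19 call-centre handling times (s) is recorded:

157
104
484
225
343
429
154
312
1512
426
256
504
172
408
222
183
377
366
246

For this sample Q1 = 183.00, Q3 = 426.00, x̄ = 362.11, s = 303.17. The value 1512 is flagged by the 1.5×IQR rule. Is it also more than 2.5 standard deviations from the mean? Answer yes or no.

yes

z = (1512 − 362.11) / 303.17 = 3.79.
|z| = 3.79 > 2.5.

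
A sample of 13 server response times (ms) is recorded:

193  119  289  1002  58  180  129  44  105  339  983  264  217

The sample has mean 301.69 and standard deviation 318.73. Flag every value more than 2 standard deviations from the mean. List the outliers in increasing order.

Cutoffs at x̄ ± 2s: 301.69 ± 2·318.73 = [-335.77, 939.15].
983: z = 2.14, |z| > 2 → outlier.
1002: z = 2.20, |z| > 2 → outlier.
Every other value lies within [-335.77, 939.15].

983, 1002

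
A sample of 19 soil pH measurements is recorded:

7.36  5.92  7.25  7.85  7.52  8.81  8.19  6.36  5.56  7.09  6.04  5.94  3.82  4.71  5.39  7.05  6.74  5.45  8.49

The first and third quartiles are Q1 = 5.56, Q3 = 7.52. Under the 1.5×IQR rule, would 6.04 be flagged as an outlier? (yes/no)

no

IQR = Q3 − Q1 = 7.52 − 5.56 = 1.96.
Lower fence = Q1 − 1.5·IQR = 5.56 − 2.94 = 2.62.
Upper fence = Q3 + 1.5·IQR = 7.52 + 2.94 = 10.46.
6.04 lies within [2.62, 10.46].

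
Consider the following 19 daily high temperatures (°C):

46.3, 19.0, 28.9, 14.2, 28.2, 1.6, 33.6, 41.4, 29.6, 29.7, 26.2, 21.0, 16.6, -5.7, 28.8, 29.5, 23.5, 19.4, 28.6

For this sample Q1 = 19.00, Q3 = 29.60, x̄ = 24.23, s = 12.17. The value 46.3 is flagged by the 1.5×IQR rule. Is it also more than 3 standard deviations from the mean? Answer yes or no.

no

z = (46.3 − 24.23) / 12.17 = 1.81.
|z| = 1.81 ≤ 3.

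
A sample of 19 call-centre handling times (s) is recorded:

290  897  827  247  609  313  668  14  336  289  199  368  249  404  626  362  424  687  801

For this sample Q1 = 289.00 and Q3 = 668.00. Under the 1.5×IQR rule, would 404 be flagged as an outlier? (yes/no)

IQR = Q3 − Q1 = 668.00 − 289.00 = 379.00.
Lower fence = Q1 − 1.5·IQR = 289.00 − 568.50 = -279.50.
Upper fence = Q3 + 1.5·IQR = 668.00 + 568.50 = 1236.50.
404 lies within [-279.50, 1236.50].

no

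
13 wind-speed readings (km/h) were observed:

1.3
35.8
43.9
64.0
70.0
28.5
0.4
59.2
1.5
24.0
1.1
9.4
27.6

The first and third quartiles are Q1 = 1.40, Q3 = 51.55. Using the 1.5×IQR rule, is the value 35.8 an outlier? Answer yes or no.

no

IQR = Q3 − Q1 = 51.55 − 1.40 = 50.15.
Lower fence = Q1 − 1.5·IQR = 1.40 − 75.225 = -73.825.
Upper fence = Q3 + 1.5·IQR = 51.55 + 75.225 = 126.775.
35.8 lies within [-73.825, 126.775].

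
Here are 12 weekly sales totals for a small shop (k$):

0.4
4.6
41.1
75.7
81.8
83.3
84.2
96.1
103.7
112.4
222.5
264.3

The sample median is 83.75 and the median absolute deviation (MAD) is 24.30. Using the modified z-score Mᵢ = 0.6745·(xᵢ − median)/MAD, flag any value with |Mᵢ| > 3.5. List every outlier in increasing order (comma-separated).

222.5, 264.3

|Mᵢ| > 3.5 ⇔ |xᵢ − 83.75| > 3.5·24.30/0.6745 = 126.09.
So outliers lie outside [-42.34, 209.84].
222.5: M = 3.85 → outlier.
264.3: M = 5.01 → outlier.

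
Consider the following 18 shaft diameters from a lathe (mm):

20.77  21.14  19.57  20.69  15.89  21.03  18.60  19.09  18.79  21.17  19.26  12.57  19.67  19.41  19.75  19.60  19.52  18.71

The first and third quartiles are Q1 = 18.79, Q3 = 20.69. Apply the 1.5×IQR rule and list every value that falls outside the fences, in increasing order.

12.57, 15.89

IQR = Q3 − Q1 = 20.69 − 18.79 = 1.90.
Lower fence = Q1 − 1.5·IQR = 18.79 − 2.85 = 15.94.
Upper fence = Q3 + 1.5·IQR = 20.69 + 2.85 = 23.54.
12.57 < 15.94 → outlier.
15.89 < 15.94 → outlier.
All remaining values lie within [15.94, 23.54].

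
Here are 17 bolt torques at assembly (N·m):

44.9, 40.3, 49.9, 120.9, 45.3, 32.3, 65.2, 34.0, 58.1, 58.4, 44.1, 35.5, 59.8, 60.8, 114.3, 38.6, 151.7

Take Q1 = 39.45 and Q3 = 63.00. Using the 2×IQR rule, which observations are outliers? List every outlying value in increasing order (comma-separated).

114.3, 120.9, 151.7

IQR = Q3 − Q1 = 63.00 − 39.45 = 23.55.
Lower fence = Q1 − 2·IQR = 39.45 − 47.10 = -7.65.
Upper fence = Q3 + 2·IQR = 63.00 + 47.10 = 110.10.
114.3 > 110.10 → outlier.
120.9 > 110.10 → outlier.
151.7 > 110.10 → outlier.
All remaining values lie within [-7.65, 110.10].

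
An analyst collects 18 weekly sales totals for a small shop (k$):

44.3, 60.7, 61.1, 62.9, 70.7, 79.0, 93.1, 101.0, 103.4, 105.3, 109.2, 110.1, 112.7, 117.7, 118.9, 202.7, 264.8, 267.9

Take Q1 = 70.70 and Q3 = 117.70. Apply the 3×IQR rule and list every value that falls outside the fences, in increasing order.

IQR = Q3 − Q1 = 117.70 − 70.70 = 47.00.
Lower fence = Q1 − 3·IQR = 70.70 − 141.00 = -70.30.
Upper fence = Q3 + 3·IQR = 117.70 + 141.00 = 258.70.
264.8 > 258.70 → outlier.
267.9 > 258.70 → outlier.
All remaining values lie within [-70.30, 258.70].

264.8, 267.9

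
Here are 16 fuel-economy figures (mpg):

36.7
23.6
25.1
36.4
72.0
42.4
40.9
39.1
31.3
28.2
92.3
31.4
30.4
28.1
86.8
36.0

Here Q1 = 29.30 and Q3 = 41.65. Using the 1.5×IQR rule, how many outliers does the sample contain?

IQR = 12.35; fences at 29.30 − 18.525 = 10.775 and 41.65 + 18.525 = 60.175.
Outside the cutoffs: 72.0, 86.8, 92.3.

3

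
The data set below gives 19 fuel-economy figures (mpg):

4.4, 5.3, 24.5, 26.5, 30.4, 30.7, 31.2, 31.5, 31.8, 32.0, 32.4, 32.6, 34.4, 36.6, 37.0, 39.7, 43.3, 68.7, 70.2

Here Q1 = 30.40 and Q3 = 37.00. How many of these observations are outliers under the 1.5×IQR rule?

IQR = 6.60; fences at 30.40 − 9.90 = 20.50 and 37.00 + 9.90 = 46.90.
Outside the cutoffs: 4.4, 5.3, 68.7, 70.2.

4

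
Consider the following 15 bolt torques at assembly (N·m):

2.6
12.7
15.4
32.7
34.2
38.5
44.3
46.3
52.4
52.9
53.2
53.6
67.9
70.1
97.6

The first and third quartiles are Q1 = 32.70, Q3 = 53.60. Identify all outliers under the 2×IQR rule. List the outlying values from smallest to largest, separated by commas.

IQR = Q3 − Q1 = 53.60 − 32.70 = 20.90.
Lower fence = Q1 − 2·IQR = 32.70 − 41.80 = -9.10.
Upper fence = Q3 + 2·IQR = 53.60 + 41.80 = 95.40.
97.6 > 95.40 → outlier.
All remaining values lie within [-9.10, 95.40].

97.6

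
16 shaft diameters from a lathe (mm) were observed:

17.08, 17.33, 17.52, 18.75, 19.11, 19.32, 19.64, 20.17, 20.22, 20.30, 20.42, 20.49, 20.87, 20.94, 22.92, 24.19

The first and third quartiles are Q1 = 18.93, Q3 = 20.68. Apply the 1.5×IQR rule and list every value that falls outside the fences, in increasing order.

24.19

IQR = Q3 − Q1 = 20.68 − 18.93 = 1.75.
Lower fence = Q1 − 1.5·IQR = 18.93 − 2.625 = 16.305.
Upper fence = Q3 + 1.5·IQR = 20.68 + 2.625 = 23.305.
24.19 > 23.305 → outlier.
All remaining values lie within [16.305, 23.305].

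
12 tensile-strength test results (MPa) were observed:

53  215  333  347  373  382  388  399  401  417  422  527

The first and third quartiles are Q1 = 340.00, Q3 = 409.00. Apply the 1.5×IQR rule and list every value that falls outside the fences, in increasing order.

IQR = Q3 − Q1 = 409.00 − 340.00 = 69.00.
Lower fence = Q1 − 1.5·IQR = 340.00 − 103.50 = 236.50.
Upper fence = Q3 + 1.5·IQR = 409.00 + 103.50 = 512.50.
53 < 236.50 → outlier.
215 < 236.50 → outlier.
527 > 512.50 → outlier.
All remaining values lie within [236.50, 512.50].

53, 215, 527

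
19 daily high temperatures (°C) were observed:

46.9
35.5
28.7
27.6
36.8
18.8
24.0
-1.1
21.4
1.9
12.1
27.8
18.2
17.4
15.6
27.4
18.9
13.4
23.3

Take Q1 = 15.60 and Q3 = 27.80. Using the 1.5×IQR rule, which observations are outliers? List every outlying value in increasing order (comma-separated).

46.9

IQR = Q3 − Q1 = 27.80 − 15.60 = 12.20.
Lower fence = Q1 − 1.5·IQR = 15.60 − 18.30 = -2.70.
Upper fence = Q3 + 1.5·IQR = 27.80 + 18.30 = 46.10.
46.9 > 46.10 → outlier.
All remaining values lie within [-2.70, 46.10].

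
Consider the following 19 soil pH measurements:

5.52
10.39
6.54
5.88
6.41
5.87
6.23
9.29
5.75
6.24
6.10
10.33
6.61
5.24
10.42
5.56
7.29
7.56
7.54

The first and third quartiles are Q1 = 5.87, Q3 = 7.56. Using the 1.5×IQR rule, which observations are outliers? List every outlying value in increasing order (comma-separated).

IQR = Q3 − Q1 = 7.56 − 5.87 = 1.69.
Lower fence = Q1 − 1.5·IQR = 5.87 − 2.535 = 3.335.
Upper fence = Q3 + 1.5·IQR = 7.56 + 2.535 = 10.095.
10.33 > 10.095 → outlier.
10.39 > 10.095 → outlier.
10.42 > 10.095 → outlier.
All remaining values lie within [3.335, 10.095].

10.33, 10.39, 10.42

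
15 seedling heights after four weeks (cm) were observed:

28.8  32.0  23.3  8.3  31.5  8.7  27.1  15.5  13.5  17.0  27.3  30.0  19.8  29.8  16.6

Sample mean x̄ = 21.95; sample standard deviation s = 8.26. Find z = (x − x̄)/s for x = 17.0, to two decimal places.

-0.60

z = (17.0 − 21.95) / 8.26 = -0.60.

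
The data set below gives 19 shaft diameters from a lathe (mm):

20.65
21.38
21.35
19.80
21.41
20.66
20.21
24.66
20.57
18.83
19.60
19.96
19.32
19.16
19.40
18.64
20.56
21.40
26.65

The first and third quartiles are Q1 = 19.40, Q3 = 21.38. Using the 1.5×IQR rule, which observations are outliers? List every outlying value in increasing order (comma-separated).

IQR = Q3 − Q1 = 21.38 − 19.40 = 1.98.
Lower fence = Q1 − 1.5·IQR = 19.40 − 2.97 = 16.43.
Upper fence = Q3 + 1.5·IQR = 21.38 + 2.97 = 24.35.
24.66 > 24.35 → outlier.
26.65 > 24.35 → outlier.
All remaining values lie within [16.43, 24.35].

24.66, 26.65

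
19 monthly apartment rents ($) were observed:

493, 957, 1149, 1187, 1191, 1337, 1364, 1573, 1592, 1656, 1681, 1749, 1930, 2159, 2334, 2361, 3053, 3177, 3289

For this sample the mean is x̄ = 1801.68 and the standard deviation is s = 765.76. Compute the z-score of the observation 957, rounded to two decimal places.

z = (957 − 1801.68) / 765.76 = -1.10.

-1.10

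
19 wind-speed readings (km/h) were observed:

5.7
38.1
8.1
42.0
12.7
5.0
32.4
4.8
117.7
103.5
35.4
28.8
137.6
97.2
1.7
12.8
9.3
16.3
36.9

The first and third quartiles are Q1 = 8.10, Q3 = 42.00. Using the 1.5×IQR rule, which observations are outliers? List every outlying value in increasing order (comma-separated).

97.2, 103.5, 117.7, 137.6

IQR = Q3 − Q1 = 42.00 − 8.10 = 33.90.
Lower fence = Q1 − 1.5·IQR = 8.10 − 50.85 = -42.75.
Upper fence = Q3 + 1.5·IQR = 42.00 + 50.85 = 92.85.
97.2 > 92.85 → outlier.
103.5 > 92.85 → outlier.
117.7 > 92.85 → outlier.
137.6 > 92.85 → outlier.
All remaining values lie within [-42.75, 92.85].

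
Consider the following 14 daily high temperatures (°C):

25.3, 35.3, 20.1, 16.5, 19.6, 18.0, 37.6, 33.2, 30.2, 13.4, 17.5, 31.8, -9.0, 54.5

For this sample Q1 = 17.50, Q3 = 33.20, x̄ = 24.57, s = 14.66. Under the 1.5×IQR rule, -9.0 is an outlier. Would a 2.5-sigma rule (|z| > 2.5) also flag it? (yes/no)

z = (-9.0 − 24.57) / 14.66 = -2.29.
|z| = 2.29 ≤ 2.5.

no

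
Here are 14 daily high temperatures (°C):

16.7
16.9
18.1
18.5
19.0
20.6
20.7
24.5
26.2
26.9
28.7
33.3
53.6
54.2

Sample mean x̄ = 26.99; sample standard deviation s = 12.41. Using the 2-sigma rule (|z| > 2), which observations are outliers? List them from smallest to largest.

Cutoffs at x̄ ± 2s: 26.99 ± 2·12.41 = [2.17, 51.81].
53.6: z = 2.14, |z| > 2 → outlier.
54.2: z = 2.19, |z| > 2 → outlier.
Every other value lies within [2.17, 51.81].

53.6, 54.2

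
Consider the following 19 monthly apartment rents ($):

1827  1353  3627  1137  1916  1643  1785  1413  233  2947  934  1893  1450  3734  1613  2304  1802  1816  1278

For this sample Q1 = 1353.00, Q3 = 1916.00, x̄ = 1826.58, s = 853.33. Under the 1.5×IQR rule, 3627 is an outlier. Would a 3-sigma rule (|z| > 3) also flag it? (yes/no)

z = (3627 − 1826.58) / 853.33 = 2.11.
|z| = 2.11 ≤ 3.

no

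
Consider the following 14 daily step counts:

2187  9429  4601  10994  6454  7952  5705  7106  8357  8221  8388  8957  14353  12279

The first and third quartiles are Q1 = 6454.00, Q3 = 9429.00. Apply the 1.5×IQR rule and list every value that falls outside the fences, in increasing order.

14353

IQR = Q3 − Q1 = 9429.00 − 6454.00 = 2975.00.
Lower fence = Q1 − 1.5·IQR = 6454.00 − 4462.50 = 1991.50.
Upper fence = Q3 + 1.5·IQR = 9429.00 + 4462.50 = 13891.50.
14353 > 13891.50 → outlier.
All remaining values lie within [1991.50, 13891.50].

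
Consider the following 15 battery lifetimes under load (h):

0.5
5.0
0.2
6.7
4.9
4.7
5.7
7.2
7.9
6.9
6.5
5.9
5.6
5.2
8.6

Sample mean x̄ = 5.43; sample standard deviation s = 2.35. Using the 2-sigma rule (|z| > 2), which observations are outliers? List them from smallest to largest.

Cutoffs at x̄ ± 2s: 5.43 ± 2·2.35 = [0.73, 10.13].
0.2: z = -2.23, |z| > 2 → outlier.
0.5: z = -2.10, |z| > 2 → outlier.
Every other value lies within [0.73, 10.13].

0.2, 0.5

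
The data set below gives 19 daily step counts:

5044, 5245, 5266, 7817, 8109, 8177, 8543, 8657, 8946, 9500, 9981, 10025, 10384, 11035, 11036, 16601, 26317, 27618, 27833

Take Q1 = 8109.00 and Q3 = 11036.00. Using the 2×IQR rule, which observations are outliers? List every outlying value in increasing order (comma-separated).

26317, 27618, 27833

IQR = Q3 − Q1 = 11036.00 − 8109.00 = 2927.00.
Lower fence = Q1 − 2·IQR = 8109.00 − 5854.00 = 2255.00.
Upper fence = Q3 + 2·IQR = 11036.00 + 5854.00 = 16890.00.
26317 > 16890.00 → outlier.
27618 > 16890.00 → outlier.
27833 > 16890.00 → outlier.
All remaining values lie within [2255.00, 16890.00].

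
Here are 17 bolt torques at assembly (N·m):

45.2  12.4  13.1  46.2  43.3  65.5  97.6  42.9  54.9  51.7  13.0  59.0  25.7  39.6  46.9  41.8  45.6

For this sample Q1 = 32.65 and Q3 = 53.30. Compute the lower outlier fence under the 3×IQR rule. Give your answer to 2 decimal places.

IQR = Q3 − Q1 = 53.30 − 32.65 = 20.65.
Lower fence = Q1 − 3·IQR = 32.65 − 61.95 = -29.30.
Upper fence = Q3 + 3·IQR = 53.30 + 61.95 = 115.25.

-29.30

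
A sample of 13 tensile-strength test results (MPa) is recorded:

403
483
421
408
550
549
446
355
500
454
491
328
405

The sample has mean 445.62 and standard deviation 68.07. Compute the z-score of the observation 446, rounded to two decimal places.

z = (446 − 445.62) / 68.07 = 0.01.

0.01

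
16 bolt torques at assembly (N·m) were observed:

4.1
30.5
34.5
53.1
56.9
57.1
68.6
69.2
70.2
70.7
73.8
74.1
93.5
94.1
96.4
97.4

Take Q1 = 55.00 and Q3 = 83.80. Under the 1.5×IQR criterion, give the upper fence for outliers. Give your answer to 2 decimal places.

IQR = Q3 − Q1 = 83.80 − 55.00 = 28.80.
Lower fence = Q1 − 1.5·IQR = 55.00 − 43.20 = 11.80.
Upper fence = Q3 + 1.5·IQR = 83.80 + 43.20 = 127.00.

127.00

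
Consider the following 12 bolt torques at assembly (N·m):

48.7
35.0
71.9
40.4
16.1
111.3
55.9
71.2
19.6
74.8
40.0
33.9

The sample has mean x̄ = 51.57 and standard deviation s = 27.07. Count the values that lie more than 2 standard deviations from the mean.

Cutoffs: x̄ ± 2s = [-2.57, 105.71].
Outside the cutoffs: 111.3.

1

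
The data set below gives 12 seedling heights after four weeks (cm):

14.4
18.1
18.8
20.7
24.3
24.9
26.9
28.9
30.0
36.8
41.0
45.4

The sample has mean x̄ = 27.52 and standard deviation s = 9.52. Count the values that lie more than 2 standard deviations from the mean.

0

Cutoffs: x̄ ± 2s = [8.48, 46.56].
Every value lies within the cutoffs.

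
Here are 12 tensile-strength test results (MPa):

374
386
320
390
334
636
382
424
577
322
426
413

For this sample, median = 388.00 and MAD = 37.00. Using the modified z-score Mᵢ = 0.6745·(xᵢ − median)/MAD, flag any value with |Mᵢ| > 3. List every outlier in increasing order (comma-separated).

|Mᵢ| > 3 ⇔ |xᵢ − 388.00| > 3·37.00/0.6745 = 164.57.
So outliers lie outside [223.43, 552.57].
577: M = 3.45 → outlier.
636: M = 4.52 → outlier.

577, 636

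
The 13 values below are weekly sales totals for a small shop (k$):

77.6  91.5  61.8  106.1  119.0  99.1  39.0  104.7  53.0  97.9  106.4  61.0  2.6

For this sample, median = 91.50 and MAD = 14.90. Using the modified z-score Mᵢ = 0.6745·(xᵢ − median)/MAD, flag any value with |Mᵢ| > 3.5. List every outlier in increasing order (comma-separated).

2.6

|Mᵢ| > 3.5 ⇔ |xᵢ − 91.50| > 3.5·14.90/0.6745 = 77.32.
So outliers lie outside [14.18, 168.82].
2.6: M = -4.02 → outlier.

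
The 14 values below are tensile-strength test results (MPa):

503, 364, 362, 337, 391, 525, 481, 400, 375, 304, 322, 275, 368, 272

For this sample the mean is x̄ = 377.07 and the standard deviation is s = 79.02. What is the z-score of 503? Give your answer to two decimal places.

z = (503 − 377.07) / 79.02 = 1.59.

1.59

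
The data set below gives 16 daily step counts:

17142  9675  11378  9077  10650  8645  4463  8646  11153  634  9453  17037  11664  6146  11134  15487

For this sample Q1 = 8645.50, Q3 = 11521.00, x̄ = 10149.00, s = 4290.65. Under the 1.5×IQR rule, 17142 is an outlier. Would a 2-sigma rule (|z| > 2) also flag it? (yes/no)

z = (17142 − 10149.00) / 4290.65 = 1.63.
|z| = 1.63 ≤ 2.

no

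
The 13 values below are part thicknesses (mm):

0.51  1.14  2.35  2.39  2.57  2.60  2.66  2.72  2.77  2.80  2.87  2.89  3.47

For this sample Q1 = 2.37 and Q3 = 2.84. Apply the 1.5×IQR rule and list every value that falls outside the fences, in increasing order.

0.51, 1.14

IQR = Q3 − Q1 = 2.84 − 2.37 = 0.47.
Lower fence = Q1 − 1.5·IQR = 2.37 − 0.705 = 1.665.
Upper fence = Q3 + 1.5·IQR = 2.84 + 0.705 = 3.545.
0.51 < 1.665 → outlier.
1.14 < 1.665 → outlier.
All remaining values lie within [1.665, 3.545].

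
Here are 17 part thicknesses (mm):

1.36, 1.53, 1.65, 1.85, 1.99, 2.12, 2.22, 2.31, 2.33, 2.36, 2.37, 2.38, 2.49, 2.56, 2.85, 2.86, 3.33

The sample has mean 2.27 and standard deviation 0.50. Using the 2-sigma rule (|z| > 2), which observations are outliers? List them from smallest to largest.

Cutoffs at x̄ ± 2s: 2.27 ± 2·0.50 = [1.27, 3.27].
3.33: z = 2.12, |z| > 2 → outlier.
Every other value lies within [1.27, 3.27].

3.33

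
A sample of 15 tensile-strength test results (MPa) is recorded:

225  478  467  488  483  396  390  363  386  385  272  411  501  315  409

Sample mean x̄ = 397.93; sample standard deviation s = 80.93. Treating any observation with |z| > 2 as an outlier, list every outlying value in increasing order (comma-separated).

225

Cutoffs at x̄ ± 2s: 397.93 ± 2·80.93 = [236.07, 559.79].
225: z = -2.14, |z| > 2 → outlier.
Every other value lies within [236.07, 559.79].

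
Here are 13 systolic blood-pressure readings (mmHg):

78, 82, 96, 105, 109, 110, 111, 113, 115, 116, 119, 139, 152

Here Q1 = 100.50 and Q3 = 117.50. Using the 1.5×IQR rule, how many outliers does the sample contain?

1

IQR = 17.00; fences at 100.50 − 25.50 = 75.00 and 117.50 + 25.50 = 143.00.
Outside the cutoffs: 152.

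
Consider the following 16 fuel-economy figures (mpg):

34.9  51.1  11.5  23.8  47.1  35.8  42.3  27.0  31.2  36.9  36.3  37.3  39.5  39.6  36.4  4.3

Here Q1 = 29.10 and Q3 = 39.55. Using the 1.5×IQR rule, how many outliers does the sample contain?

2

IQR = 10.45; fences at 29.10 − 15.675 = 13.425 and 39.55 + 15.675 = 55.225.
Outside the cutoffs: 4.3, 11.5.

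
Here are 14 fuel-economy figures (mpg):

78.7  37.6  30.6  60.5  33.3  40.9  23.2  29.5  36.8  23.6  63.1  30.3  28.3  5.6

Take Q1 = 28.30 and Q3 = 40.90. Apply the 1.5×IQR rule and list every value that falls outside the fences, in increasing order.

IQR = Q3 − Q1 = 40.90 − 28.30 = 12.60.
Lower fence = Q1 − 1.5·IQR = 28.30 − 18.90 = 9.40.
Upper fence = Q3 + 1.5·IQR = 40.90 + 18.90 = 59.80.
5.6 < 9.40 → outlier.
60.5 > 59.80 → outlier.
63.1 > 59.80 → outlier.
78.7 > 59.80 → outlier.
All remaining values lie within [9.40, 59.80].

5.6, 60.5, 63.1, 78.7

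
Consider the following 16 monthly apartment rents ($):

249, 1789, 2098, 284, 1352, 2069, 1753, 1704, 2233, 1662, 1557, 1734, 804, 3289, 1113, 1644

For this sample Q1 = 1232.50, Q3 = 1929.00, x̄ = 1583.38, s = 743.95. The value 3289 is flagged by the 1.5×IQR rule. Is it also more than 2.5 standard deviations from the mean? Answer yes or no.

z = (3289 − 1583.38) / 743.95 = 2.29.
|z| = 2.29 ≤ 2.5.

no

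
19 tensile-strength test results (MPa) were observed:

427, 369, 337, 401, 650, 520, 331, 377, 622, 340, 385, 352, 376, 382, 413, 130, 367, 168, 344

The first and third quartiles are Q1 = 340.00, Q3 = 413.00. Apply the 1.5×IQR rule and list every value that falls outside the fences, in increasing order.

IQR = Q3 − Q1 = 413.00 − 340.00 = 73.00.
Lower fence = Q1 − 1.5·IQR = 340.00 − 109.50 = 230.50.
Upper fence = Q3 + 1.5·IQR = 413.00 + 109.50 = 522.50.
130 < 230.50 → outlier.
168 < 230.50 → outlier.
622 > 522.50 → outlier.
650 > 522.50 → outlier.
All remaining values lie within [230.50, 522.50].

130, 168, 622, 650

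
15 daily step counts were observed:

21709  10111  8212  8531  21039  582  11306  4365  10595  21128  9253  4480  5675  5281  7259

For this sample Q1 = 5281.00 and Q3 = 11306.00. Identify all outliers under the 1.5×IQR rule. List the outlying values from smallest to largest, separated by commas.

21039, 21128, 21709

IQR = Q3 − Q1 = 11306.00 − 5281.00 = 6025.00.
Lower fence = Q1 − 1.5·IQR = 5281.00 − 9037.50 = -3756.50.
Upper fence = Q3 + 1.5·IQR = 11306.00 + 9037.50 = 20343.50.
21039 > 20343.50 → outlier.
21128 > 20343.50 → outlier.
21709 > 20343.50 → outlier.
All remaining values lie within [-3756.50, 20343.50].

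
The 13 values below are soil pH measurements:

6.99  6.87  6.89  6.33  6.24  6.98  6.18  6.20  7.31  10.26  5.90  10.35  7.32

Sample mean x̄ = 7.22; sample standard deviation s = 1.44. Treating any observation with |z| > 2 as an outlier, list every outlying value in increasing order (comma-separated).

Cutoffs at x̄ ± 2s: 7.22 ± 2·1.44 = [4.34, 10.10].
10.26: z = 2.11, |z| > 2 → outlier.
10.35: z = 2.17, |z| > 2 → outlier.
Every other value lies within [4.34, 10.10].

10.26, 10.35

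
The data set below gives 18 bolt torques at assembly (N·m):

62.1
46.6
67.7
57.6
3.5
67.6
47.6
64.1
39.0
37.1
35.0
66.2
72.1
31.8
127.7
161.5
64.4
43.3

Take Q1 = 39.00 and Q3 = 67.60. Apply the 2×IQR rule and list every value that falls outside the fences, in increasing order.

IQR = Q3 − Q1 = 67.60 − 39.00 = 28.60.
Lower fence = Q1 − 2·IQR = 39.00 − 57.20 = -18.20.
Upper fence = Q3 + 2·IQR = 67.60 + 57.20 = 124.80.
127.7 > 124.80 → outlier.
161.5 > 124.80 → outlier.
All remaining values lie within [-18.20, 124.80].

127.7, 161.5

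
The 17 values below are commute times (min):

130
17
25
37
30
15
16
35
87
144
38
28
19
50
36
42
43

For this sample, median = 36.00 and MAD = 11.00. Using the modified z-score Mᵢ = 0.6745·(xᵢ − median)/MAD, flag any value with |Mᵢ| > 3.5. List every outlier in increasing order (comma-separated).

130, 144

|Mᵢ| > 3.5 ⇔ |xᵢ − 36.00| > 3.5·11.00/0.6745 = 57.08.
So outliers lie outside [-21.08, 93.08].
130: M = 5.76 → outlier.
144: M = 6.62 → outlier.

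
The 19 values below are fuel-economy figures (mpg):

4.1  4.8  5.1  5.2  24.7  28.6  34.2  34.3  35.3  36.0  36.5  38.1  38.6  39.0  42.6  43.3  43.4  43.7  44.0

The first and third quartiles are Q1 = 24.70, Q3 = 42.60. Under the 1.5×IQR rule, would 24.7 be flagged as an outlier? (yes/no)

IQR = Q3 − Q1 = 42.60 − 24.70 = 17.90.
Lower fence = Q1 − 1.5·IQR = 24.70 − 26.85 = -2.15.
Upper fence = Q3 + 1.5·IQR = 42.60 + 26.85 = 69.45.
24.7 lies within [-2.15, 69.45].

no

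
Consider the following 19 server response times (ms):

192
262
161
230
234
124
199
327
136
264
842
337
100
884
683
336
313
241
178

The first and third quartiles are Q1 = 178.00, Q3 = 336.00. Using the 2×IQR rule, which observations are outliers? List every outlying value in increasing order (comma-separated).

IQR = Q3 − Q1 = 336.00 − 178.00 = 158.00.
Lower fence = Q1 − 2·IQR = 178.00 − 316.00 = -138.00.
Upper fence = Q3 + 2·IQR = 336.00 + 316.00 = 652.00.
683 > 652.00 → outlier.
842 > 652.00 → outlier.
884 > 652.00 → outlier.
All remaining values lie within [-138.00, 652.00].

683, 842, 884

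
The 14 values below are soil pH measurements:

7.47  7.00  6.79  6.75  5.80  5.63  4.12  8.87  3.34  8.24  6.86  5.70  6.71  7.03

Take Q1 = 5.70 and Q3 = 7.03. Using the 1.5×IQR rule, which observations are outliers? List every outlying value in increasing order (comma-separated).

IQR = Q3 − Q1 = 7.03 − 5.70 = 1.33.
Lower fence = Q1 − 1.5·IQR = 5.70 − 1.995 = 3.705.
Upper fence = Q3 + 1.5·IQR = 7.03 + 1.995 = 9.025.
3.34 < 3.705 → outlier.
All remaining values lie within [3.705, 9.025].

3.34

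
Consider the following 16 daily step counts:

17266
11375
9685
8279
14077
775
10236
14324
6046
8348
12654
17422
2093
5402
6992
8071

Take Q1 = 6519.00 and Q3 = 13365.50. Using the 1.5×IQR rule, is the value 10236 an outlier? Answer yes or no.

no

IQR = Q3 − Q1 = 13365.50 − 6519.00 = 6846.50.
Lower fence = Q1 − 1.5·IQR = 6519.00 − 10269.75 = -3750.75.
Upper fence = Q3 + 1.5·IQR = 13365.50 + 10269.75 = 23635.25.
10236 lies within [-3750.75, 23635.25].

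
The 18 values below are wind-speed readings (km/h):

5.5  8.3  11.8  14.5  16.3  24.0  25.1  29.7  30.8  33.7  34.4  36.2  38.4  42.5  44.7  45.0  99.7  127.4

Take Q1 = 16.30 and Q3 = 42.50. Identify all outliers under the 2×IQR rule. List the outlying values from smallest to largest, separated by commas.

99.7, 127.4

IQR = Q3 − Q1 = 42.50 − 16.30 = 26.20.
Lower fence = Q1 − 2·IQR = 16.30 − 52.40 = -36.10.
Upper fence = Q3 + 2·IQR = 42.50 + 52.40 = 94.90.
99.7 > 94.90 → outlier.
127.4 > 94.90 → outlier.
All remaining values lie within [-36.10, 94.90].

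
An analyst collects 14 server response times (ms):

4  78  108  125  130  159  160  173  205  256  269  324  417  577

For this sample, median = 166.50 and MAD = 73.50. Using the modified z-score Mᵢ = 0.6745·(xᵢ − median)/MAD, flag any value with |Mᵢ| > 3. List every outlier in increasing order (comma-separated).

|Mᵢ| > 3 ⇔ |xᵢ − 166.50| > 3·73.50/0.6745 = 326.91.
So outliers lie outside [-160.41, 493.41].
577: M = 3.77 → outlier.

577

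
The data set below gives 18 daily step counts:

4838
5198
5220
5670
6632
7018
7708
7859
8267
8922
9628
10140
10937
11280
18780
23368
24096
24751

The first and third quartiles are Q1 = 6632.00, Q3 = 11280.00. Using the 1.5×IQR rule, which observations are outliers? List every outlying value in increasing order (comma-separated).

18780, 23368, 24096, 24751

IQR = Q3 − Q1 = 11280.00 − 6632.00 = 4648.00.
Lower fence = Q1 − 1.5·IQR = 6632.00 − 6972.00 = -340.00.
Upper fence = Q3 + 1.5·IQR = 11280.00 + 6972.00 = 18252.00.
18780 > 18252.00 → outlier.
23368 > 18252.00 → outlier.
24096 > 18252.00 → outlier.
24751 > 18252.00 → outlier.
All remaining values lie within [-340.00, 18252.00].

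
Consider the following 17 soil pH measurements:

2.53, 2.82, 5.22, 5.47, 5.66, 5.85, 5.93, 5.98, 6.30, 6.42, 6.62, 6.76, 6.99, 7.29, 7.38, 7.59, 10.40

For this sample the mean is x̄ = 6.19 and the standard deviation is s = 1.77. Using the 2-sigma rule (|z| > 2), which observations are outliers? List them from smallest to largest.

Cutoffs at x̄ ± 2s: 6.19 ± 2·1.77 = [2.65, 9.73].
2.53: z = -2.07, |z| > 2 → outlier.
10.40: z = 2.38, |z| > 2 → outlier.
Every other value lies within [2.65, 9.73].

2.53, 10.40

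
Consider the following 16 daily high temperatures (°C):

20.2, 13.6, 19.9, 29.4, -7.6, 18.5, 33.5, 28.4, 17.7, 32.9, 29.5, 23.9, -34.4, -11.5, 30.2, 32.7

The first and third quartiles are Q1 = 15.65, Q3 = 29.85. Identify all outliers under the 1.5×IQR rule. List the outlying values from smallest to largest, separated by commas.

-34.4, -11.5, -7.6

IQR = Q3 − Q1 = 29.85 − 15.65 = 14.20.
Lower fence = Q1 − 1.5·IQR = 15.65 − 21.30 = -5.65.
Upper fence = Q3 + 1.5·IQR = 29.85 + 21.30 = 51.15.
-34.4 < -5.65 → outlier.
-11.5 < -5.65 → outlier.
-7.6 < -5.65 → outlier.
All remaining values lie within [-5.65, 51.15].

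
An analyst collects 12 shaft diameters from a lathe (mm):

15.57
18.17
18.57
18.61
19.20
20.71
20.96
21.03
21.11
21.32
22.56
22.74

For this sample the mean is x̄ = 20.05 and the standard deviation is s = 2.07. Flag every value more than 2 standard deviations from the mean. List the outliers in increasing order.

15.57

Cutoffs at x̄ ± 2s: 20.05 ± 2·2.07 = [15.91, 24.19].
15.57: z = -2.16, |z| > 2 → outlier.
Every other value lies within [15.91, 24.19].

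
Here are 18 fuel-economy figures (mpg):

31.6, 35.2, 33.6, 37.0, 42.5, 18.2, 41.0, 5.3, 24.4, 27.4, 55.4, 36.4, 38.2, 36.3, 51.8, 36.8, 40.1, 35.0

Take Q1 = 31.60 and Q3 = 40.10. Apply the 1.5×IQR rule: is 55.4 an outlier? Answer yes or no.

IQR = Q3 − Q1 = 40.10 − 31.60 = 8.50.
Lower fence = Q1 − 1.5·IQR = 31.60 − 12.75 = 18.85.
Upper fence = Q3 + 1.5·IQR = 40.10 + 12.75 = 52.85.
55.4 lies above the upper fence.

yes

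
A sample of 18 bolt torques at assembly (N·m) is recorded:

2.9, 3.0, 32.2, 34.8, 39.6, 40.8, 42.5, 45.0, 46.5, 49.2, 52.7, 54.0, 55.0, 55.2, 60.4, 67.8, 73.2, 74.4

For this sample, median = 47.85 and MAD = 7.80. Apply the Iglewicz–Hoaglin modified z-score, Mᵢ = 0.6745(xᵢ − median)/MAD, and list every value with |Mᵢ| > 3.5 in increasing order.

|Mᵢ| > 3.5 ⇔ |xᵢ − 47.85| > 3.5·7.80/0.6745 = 40.47.
So outliers lie outside [7.38, 88.32].
2.9: M = -3.89 → outlier.
3.0: M = -3.88 → outlier.

2.9, 3.0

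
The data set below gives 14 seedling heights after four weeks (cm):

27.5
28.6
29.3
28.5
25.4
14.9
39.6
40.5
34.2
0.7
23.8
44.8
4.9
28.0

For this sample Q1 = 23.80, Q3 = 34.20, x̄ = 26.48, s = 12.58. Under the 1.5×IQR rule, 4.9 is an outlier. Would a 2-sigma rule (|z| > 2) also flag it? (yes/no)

no

z = (4.9 − 26.48) / 12.58 = -1.72.
|z| = 1.72 ≤ 2.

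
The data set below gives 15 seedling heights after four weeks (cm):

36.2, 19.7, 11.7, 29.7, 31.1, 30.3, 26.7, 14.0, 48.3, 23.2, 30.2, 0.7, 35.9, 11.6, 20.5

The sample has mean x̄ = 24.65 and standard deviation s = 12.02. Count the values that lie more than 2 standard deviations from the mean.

Cutoffs: x̄ ± 2s = [0.61, 48.69].
Every value lies within the cutoffs.

0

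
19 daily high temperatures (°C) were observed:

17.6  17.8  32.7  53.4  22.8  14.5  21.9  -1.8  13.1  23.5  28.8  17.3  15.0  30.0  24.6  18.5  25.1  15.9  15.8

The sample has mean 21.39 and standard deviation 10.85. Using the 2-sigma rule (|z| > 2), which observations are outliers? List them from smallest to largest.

-1.8, 53.4

Cutoffs at x̄ ± 2s: 21.39 ± 2·10.85 = [-0.31, 43.09].
-1.8: z = -2.14, |z| > 2 → outlier.
53.4: z = 2.95, |z| > 2 → outlier.
Every other value lies within [-0.31, 43.09].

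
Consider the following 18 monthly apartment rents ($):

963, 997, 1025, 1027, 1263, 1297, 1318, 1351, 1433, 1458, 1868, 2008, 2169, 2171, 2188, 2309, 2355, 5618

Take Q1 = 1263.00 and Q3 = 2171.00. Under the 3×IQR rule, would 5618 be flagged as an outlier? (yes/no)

IQR = Q3 − Q1 = 2171.00 − 1263.00 = 908.00.
Lower fence = Q1 − 3·IQR = 1263.00 − 2724.00 = -1461.00.
Upper fence = Q3 + 3·IQR = 2171.00 + 2724.00 = 4895.00.
5618 lies above the upper fence.

yes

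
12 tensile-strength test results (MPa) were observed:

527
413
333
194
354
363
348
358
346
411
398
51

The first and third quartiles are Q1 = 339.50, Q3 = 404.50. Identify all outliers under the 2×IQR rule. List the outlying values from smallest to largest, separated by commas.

IQR = Q3 − Q1 = 404.50 − 339.50 = 65.00.
Lower fence = Q1 − 2·IQR = 339.50 − 130.00 = 209.50.
Upper fence = Q3 + 2·IQR = 404.50 + 130.00 = 534.50.
51 < 209.50 → outlier.
194 < 209.50 → outlier.
All remaining values lie within [209.50, 534.50].

51, 194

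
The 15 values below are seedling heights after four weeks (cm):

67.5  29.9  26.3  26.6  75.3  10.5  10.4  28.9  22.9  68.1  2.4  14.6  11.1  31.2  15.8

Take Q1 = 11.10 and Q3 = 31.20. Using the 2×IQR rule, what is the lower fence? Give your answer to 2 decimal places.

-29.10

IQR = Q3 − Q1 = 31.20 − 11.10 = 20.10.
Lower fence = Q1 − 2·IQR = 11.10 − 40.20 = -29.10.
Upper fence = Q3 + 2·IQR = 31.20 + 40.20 = 71.40.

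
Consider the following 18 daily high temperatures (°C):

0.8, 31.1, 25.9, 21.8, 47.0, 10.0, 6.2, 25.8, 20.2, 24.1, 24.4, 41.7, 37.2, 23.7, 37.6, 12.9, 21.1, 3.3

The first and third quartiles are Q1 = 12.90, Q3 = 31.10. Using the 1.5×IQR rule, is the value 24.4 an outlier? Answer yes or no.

IQR = Q3 − Q1 = 31.10 − 12.90 = 18.20.
Lower fence = Q1 − 1.5·IQR = 12.90 − 27.30 = -14.40.
Upper fence = Q3 + 1.5·IQR = 31.10 + 27.30 = 58.40.
24.4 lies within [-14.40, 58.40].

no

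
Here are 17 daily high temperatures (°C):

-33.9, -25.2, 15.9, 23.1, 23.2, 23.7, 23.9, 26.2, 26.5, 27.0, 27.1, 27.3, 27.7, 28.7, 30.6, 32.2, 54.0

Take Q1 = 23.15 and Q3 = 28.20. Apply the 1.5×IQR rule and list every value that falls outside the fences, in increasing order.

IQR = Q3 − Q1 = 28.20 − 23.15 = 5.05.
Lower fence = Q1 − 1.5·IQR = 23.15 − 7.575 = 15.575.
Upper fence = Q3 + 1.5·IQR = 28.20 + 7.575 = 35.775.
-33.9 < 15.575 → outlier.
-25.2 < 15.575 → outlier.
54.0 > 35.775 → outlier.
All remaining values lie within [15.575, 35.775].

-33.9, -25.2, 54.0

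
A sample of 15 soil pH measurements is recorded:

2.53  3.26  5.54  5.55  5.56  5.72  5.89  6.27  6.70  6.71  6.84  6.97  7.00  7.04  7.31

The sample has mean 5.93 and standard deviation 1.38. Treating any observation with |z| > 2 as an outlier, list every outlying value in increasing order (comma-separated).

2.53

Cutoffs at x̄ ± 2s: 5.93 ± 2·1.38 = [3.17, 8.69].
2.53: z = -2.46, |z| > 2 → outlier.
Every other value lies within [3.17, 8.69].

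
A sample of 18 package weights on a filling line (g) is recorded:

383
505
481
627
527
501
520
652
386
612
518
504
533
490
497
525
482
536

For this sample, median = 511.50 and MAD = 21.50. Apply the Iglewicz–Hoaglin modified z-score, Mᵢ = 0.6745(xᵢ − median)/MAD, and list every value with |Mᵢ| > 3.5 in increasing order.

|Mᵢ| > 3.5 ⇔ |xᵢ − 511.50| > 3.5·21.50/0.6745 = 111.56.
So outliers lie outside [399.94, 623.06].
383: M = -4.03 → outlier.
386: M = -3.94 → outlier.
627: M = 3.62 → outlier.
652: M = 4.41 → outlier.

383, 386, 627, 652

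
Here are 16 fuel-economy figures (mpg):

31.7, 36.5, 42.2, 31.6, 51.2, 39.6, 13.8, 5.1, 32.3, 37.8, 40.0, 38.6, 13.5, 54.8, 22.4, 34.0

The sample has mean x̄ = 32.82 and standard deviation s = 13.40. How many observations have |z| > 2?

Cutoffs: x̄ ± 2s = [6.02, 59.62].
Outside the cutoffs: 5.1.

1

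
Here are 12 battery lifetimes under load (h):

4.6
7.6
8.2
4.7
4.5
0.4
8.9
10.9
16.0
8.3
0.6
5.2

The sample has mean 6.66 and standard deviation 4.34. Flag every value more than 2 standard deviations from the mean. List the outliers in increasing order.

16.0

Cutoffs at x̄ ± 2s: 6.66 ± 2·4.34 = [-2.02, 15.34].
16.0: z = 2.15, |z| > 2 → outlier.
Every other value lies within [-2.02, 15.34].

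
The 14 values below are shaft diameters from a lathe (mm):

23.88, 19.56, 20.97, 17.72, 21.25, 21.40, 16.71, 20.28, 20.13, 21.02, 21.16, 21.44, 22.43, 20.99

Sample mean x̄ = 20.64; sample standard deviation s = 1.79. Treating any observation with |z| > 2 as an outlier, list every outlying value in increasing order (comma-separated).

Cutoffs at x̄ ± 2s: 20.64 ± 2·1.79 = [17.06, 24.22].
16.71: z = -2.20, |z| > 2 → outlier.
Every other value lies within [17.06, 24.22].

16.71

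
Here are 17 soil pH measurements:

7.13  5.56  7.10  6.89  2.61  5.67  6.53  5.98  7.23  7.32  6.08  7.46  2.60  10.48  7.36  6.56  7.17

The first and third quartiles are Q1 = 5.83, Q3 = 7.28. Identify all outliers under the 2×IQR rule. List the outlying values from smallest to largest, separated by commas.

IQR = Q3 − Q1 = 7.28 − 5.83 = 1.45.
Lower fence = Q1 − 2·IQR = 5.83 − 2.90 = 2.93.
Upper fence = Q3 + 2·IQR = 7.28 + 2.90 = 10.18.
2.60 < 2.93 → outlier.
2.61 < 2.93 → outlier.
10.48 > 10.18 → outlier.
All remaining values lie within [2.93, 10.18].

2.60, 2.61, 10.48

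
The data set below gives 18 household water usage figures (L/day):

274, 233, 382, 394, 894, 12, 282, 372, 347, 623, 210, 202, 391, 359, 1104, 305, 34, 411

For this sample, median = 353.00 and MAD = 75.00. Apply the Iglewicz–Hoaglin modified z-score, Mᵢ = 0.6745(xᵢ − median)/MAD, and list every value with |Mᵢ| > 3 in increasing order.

|Mᵢ| > 3 ⇔ |xᵢ − 353.00| > 3·75.00/0.6745 = 333.58.
So outliers lie outside [19.42, 686.58].
12: M = -3.07 → outlier.
894: M = 4.87 → outlier.
1104: M = 6.75 → outlier.

12, 894, 1104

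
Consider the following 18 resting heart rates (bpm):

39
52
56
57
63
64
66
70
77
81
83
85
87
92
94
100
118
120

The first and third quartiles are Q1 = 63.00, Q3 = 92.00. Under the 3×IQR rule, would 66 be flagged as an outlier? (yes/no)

IQR = Q3 − Q1 = 92.00 − 63.00 = 29.00.
Lower fence = Q1 − 3·IQR = 63.00 − 87.00 = -24.00.
Upper fence = Q3 + 3·IQR = 92.00 + 87.00 = 179.00.
66 lies within [-24.00, 179.00].

no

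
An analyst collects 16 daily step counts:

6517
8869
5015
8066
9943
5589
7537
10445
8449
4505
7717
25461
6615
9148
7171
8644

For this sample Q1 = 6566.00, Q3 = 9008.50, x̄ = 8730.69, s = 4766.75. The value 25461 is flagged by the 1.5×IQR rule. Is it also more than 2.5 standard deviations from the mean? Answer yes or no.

yes

z = (25461 − 8730.69) / 4766.75 = 3.51.
|z| = 3.51 > 2.5.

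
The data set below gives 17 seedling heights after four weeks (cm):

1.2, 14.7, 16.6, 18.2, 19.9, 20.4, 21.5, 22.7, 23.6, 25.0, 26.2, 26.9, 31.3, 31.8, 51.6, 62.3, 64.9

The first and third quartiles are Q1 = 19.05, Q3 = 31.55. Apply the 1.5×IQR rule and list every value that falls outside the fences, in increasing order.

51.6, 62.3, 64.9

IQR = Q3 − Q1 = 31.55 − 19.05 = 12.50.
Lower fence = Q1 − 1.5·IQR = 19.05 − 18.75 = 0.30.
Upper fence = Q3 + 1.5·IQR = 31.55 + 18.75 = 50.30.
51.6 > 50.30 → outlier.
62.3 > 50.30 → outlier.
64.9 > 50.30 → outlier.
All remaining values lie within [0.30, 50.30].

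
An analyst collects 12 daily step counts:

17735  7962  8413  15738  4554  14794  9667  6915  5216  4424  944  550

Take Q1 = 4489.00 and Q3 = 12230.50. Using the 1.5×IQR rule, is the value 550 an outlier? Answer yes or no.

IQR = Q3 − Q1 = 12230.50 − 4489.00 = 7741.50.
Lower fence = Q1 − 1.5·IQR = 4489.00 − 11612.25 = -7123.25.
Upper fence = Q3 + 1.5·IQR = 12230.50 + 11612.25 = 23842.75.
550 lies within [-7123.25, 23842.75].

no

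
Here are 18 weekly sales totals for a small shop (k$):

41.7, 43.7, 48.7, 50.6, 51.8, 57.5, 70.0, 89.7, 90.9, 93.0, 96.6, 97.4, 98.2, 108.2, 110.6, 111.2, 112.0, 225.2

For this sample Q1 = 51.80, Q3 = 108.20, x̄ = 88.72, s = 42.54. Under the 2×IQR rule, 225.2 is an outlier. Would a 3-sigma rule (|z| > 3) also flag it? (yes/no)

yes

z = (225.2 − 88.72) / 42.54 = 3.21.
|z| = 3.21 > 3.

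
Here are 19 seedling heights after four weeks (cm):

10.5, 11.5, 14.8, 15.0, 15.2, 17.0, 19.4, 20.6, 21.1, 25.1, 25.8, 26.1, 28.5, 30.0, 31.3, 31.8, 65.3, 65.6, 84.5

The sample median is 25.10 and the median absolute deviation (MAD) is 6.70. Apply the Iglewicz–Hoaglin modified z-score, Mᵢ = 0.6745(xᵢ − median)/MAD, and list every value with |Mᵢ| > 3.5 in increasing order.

65.3, 65.6, 84.5

|Mᵢ| > 3.5 ⇔ |xᵢ − 25.10| > 3.5·6.70/0.6745 = 34.77.
So outliers lie outside [-9.67, 59.87].
65.3: M = 4.05 → outlier.
65.6: M = 4.08 → outlier.
84.5: M = 5.98 → outlier.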